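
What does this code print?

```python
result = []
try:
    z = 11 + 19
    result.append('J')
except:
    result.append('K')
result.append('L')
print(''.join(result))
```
JL

No exception, try block completes normally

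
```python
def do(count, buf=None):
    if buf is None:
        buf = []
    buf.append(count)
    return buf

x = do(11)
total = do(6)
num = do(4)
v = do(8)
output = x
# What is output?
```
[11]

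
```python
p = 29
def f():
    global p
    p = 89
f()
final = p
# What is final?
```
89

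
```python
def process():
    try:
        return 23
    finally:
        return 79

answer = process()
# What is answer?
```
79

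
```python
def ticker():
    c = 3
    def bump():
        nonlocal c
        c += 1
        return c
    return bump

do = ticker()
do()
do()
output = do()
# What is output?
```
6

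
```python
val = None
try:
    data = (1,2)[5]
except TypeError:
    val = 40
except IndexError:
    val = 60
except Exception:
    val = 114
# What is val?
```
60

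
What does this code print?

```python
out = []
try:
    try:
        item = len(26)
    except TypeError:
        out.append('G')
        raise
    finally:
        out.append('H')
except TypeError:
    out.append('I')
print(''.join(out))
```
GHI

finally runs before re-raised exception propagates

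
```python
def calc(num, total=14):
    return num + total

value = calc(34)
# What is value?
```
48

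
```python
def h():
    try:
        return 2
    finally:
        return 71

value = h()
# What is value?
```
71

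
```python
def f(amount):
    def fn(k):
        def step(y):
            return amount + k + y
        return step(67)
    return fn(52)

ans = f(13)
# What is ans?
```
132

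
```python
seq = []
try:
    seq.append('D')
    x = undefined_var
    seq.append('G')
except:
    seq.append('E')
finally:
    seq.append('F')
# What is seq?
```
['D', 'E', 'F']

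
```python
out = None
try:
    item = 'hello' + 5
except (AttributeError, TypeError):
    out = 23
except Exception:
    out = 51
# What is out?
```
23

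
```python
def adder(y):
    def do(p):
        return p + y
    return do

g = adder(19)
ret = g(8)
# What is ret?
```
27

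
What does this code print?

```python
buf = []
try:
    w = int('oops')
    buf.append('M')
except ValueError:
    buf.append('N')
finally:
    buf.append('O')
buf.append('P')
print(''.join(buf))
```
NOP

finally always runs, even after exception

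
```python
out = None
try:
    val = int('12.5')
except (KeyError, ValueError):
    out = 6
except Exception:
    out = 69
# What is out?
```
6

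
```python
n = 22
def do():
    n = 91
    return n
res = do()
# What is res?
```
91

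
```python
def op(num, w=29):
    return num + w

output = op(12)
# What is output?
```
41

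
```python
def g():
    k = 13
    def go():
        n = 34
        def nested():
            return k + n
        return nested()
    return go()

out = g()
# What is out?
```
47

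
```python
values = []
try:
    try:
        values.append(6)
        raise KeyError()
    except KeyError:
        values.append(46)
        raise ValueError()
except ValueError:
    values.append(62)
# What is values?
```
[6, 46, 62]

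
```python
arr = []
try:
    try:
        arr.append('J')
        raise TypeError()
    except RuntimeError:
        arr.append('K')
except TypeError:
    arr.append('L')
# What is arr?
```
['J', 'L']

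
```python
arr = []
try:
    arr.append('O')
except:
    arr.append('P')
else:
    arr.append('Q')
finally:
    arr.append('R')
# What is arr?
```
['O', 'Q', 'R']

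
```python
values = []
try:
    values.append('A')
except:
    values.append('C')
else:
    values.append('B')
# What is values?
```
['A', 'B']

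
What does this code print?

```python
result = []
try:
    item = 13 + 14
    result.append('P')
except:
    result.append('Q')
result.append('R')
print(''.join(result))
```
PR

No exception, try block completes normally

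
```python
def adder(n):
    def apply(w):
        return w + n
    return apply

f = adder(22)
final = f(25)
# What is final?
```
47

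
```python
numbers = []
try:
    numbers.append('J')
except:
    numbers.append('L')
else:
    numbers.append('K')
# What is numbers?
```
['J', 'K']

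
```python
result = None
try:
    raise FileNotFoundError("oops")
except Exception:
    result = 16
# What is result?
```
16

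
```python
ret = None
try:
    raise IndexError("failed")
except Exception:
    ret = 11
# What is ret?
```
11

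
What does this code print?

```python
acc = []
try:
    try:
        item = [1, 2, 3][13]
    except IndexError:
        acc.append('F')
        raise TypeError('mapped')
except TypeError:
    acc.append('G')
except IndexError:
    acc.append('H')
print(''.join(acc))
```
FG

New TypeError raised, caught by outer TypeError handler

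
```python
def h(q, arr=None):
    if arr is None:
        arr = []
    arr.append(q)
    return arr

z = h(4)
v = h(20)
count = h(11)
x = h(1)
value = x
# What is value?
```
[1]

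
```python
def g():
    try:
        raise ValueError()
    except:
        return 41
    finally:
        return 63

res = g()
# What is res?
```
63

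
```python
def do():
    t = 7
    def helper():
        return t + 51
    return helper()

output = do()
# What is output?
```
58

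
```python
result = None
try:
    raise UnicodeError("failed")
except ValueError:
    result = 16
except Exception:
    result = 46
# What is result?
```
16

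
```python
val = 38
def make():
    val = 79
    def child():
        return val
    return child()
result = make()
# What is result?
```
79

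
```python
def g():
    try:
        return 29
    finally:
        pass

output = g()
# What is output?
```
29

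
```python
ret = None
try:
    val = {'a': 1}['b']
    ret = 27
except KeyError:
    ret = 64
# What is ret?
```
64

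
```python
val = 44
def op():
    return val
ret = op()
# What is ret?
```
44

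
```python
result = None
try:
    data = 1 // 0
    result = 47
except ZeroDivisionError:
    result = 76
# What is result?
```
76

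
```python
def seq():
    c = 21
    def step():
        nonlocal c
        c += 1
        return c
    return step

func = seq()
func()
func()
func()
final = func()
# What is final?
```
25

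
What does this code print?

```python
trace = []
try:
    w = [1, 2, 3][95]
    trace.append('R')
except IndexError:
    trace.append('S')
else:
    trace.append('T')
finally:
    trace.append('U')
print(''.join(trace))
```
SU

Exception: except runs, else skipped, finally runs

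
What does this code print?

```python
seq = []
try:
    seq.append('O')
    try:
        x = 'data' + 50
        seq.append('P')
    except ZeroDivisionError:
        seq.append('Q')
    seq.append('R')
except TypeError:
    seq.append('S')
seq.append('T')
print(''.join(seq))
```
OST

Inner handler doesn't match, propagates to outer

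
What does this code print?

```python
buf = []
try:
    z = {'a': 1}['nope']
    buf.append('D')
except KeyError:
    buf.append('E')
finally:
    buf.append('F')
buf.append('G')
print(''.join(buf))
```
EFG

finally always runs, even after exception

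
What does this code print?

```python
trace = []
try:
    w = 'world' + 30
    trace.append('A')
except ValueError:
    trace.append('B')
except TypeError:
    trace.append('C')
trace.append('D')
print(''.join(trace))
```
CD

TypeError is caught by its specific handler, not ValueError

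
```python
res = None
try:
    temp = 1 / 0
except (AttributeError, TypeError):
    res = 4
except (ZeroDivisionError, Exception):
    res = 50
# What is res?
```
50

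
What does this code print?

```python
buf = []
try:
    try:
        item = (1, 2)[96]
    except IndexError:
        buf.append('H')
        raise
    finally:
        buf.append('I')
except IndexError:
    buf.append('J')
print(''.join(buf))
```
HIJ

finally runs before re-raised exception propagates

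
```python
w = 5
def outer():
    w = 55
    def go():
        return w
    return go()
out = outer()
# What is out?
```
55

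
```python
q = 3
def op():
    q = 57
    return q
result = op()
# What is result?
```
57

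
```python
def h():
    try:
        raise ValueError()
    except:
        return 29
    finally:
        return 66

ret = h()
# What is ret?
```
66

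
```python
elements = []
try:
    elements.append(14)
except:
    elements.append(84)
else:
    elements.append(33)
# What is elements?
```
[14, 33]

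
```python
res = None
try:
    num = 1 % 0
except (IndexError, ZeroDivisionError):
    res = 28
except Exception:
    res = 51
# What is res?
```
28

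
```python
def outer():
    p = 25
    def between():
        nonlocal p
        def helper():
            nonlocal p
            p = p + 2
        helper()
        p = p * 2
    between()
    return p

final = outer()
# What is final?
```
54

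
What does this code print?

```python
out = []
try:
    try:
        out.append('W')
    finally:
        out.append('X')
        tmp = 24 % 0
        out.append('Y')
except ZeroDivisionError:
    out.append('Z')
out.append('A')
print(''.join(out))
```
WXZA

Exception in inner finally caught by outer except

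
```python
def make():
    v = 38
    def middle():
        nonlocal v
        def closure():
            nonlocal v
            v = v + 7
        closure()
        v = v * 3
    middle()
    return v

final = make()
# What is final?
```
135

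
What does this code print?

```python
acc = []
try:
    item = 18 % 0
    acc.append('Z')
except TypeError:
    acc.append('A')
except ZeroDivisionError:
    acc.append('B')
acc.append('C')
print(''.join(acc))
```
BC

ZeroDivisionError is caught by its specific handler, not TypeError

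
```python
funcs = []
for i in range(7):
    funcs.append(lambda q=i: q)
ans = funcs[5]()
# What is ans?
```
5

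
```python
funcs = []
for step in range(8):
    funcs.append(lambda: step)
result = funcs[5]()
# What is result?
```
7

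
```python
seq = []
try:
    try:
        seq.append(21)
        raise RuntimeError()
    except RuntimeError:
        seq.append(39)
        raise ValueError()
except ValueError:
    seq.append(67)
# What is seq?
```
[21, 39, 67]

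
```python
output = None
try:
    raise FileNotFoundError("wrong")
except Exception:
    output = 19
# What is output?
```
19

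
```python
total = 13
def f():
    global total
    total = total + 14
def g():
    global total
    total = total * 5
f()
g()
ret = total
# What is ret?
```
135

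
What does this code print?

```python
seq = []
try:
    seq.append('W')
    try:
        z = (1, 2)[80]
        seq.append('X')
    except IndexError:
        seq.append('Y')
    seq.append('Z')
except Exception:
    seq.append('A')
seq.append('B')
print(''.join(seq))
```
WYZB

Inner exception caught by inner handler, outer continues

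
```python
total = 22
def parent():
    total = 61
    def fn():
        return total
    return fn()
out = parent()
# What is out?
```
61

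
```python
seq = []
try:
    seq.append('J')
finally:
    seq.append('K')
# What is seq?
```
['J', 'K']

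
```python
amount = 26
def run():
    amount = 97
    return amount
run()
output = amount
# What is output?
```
26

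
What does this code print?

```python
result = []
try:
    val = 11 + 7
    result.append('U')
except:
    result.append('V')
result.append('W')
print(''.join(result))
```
UW

No exception, try block completes normally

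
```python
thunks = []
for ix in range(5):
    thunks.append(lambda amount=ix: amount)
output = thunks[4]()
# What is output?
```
4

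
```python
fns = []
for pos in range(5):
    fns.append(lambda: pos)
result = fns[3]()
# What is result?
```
4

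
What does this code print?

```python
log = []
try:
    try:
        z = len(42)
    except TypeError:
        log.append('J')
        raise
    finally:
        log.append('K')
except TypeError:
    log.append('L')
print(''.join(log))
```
JKL

finally runs before re-raised exception propagates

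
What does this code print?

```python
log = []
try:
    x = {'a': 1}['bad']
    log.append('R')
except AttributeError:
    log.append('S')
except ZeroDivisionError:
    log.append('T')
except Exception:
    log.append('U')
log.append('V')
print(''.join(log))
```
UV

KeyError not specifically caught, falls to Exception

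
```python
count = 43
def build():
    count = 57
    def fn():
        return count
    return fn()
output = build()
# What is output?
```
57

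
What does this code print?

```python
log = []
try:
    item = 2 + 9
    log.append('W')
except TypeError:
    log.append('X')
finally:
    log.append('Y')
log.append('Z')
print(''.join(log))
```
WYZ

finally runs after normal execution too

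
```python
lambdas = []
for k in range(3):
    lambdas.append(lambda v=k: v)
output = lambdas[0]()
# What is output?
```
0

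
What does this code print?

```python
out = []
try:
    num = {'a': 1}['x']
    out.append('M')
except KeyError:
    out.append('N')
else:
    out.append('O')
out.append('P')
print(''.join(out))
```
NP

else block skipped when exception is caught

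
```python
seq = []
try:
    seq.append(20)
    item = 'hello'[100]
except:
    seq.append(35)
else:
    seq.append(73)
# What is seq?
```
[20, 35]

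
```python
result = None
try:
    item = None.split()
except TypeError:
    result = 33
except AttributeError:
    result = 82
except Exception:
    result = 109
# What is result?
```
82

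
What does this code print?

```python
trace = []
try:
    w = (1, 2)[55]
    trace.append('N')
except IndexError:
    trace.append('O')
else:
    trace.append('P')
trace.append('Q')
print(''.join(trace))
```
OQ

else block skipped when exception is caught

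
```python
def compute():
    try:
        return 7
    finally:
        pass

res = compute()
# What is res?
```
7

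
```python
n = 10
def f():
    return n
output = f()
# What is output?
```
10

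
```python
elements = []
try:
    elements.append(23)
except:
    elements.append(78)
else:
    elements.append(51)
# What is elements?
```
[23, 51]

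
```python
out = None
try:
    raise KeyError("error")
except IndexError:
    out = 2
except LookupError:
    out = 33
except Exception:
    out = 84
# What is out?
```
33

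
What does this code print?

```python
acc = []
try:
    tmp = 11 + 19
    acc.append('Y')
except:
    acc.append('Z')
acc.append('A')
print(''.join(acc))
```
YA

No exception, try block completes normally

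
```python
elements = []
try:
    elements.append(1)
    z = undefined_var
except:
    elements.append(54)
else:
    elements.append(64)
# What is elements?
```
[1, 54]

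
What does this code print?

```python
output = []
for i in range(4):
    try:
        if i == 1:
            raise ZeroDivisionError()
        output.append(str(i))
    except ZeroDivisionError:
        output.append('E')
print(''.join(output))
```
0E23

Exception on i=1 caught, loop continues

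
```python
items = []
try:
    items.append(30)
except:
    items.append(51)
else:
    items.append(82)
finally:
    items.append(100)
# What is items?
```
[30, 82, 100]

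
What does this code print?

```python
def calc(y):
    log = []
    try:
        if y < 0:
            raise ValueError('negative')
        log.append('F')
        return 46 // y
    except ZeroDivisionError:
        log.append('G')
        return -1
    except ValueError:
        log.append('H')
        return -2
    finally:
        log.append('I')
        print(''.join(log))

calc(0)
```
FGI

y=0 causes ZeroDivisionError, caught, finally prints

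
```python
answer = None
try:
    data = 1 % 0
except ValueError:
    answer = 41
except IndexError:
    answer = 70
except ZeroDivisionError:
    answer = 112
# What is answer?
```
112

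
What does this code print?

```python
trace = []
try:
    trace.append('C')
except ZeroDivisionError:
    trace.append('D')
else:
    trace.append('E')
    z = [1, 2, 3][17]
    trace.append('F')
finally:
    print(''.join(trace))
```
CE

Try succeeds, else appends 'E', IndexError in else is uncaught, finally prints before exception propagates ('F' never appended)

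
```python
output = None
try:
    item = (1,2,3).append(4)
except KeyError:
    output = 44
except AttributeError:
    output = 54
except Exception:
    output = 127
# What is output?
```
54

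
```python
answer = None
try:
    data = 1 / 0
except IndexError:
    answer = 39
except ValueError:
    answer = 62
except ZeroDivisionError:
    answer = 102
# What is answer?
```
102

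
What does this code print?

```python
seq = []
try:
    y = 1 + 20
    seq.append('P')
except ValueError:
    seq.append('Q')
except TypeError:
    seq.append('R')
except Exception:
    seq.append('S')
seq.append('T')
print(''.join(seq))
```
PT

No exception, try block completes normally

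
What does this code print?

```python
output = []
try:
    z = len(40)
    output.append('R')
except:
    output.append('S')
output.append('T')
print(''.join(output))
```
ST

Exception raised in try, caught by bare except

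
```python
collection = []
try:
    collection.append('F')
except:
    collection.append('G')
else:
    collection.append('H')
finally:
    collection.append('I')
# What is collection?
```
['F', 'H', 'I']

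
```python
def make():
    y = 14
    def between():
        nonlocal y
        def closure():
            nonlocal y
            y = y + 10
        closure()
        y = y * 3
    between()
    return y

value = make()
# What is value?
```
72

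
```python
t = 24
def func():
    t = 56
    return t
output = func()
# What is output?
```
56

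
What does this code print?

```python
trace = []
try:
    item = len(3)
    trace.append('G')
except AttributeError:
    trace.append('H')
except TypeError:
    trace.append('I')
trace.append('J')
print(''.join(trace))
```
IJ

TypeError is caught by its specific handler, not AttributeError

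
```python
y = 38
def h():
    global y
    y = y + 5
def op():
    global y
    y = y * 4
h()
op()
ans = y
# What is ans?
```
172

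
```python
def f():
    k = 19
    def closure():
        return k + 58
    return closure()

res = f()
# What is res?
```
77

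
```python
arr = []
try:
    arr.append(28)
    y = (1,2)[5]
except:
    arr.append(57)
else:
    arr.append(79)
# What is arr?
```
[28, 57]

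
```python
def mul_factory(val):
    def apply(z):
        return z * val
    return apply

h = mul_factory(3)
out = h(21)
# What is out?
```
63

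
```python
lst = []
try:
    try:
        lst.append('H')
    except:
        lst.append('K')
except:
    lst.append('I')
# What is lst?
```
['H']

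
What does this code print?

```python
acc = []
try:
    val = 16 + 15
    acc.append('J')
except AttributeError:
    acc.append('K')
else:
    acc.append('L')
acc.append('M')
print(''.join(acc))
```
JLM

else block runs when no exception occurs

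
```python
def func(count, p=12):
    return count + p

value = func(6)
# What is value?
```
18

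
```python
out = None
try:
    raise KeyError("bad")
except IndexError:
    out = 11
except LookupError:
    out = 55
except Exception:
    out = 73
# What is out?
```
55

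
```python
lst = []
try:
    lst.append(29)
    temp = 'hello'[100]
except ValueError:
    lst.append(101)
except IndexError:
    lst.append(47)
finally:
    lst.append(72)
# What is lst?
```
[29, 47, 72]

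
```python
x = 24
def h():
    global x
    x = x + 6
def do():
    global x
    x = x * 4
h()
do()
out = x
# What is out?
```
120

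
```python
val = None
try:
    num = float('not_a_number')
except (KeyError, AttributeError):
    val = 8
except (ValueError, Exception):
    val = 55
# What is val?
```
55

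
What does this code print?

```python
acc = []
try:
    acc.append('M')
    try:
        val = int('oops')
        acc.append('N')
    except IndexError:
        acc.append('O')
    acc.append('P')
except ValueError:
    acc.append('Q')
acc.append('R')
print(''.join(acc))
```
MQR

Inner handler doesn't match, propagates to outer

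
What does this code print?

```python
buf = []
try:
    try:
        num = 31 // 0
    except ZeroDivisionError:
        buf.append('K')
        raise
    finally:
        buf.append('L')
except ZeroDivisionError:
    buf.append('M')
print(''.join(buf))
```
KLM

finally runs before re-raised exception propagates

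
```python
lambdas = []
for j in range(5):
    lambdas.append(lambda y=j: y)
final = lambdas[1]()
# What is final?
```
1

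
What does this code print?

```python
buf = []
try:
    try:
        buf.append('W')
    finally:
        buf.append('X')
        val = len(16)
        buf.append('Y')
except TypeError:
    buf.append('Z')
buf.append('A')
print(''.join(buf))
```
WXZA

Exception in inner finally caught by outer except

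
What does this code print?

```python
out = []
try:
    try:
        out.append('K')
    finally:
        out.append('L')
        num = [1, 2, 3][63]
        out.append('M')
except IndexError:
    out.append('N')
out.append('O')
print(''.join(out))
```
KLNO

Exception in inner finally caught by outer except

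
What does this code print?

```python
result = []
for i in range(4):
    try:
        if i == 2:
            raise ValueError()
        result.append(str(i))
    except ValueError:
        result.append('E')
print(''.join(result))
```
01E3

Exception on i=2 caught, loop continues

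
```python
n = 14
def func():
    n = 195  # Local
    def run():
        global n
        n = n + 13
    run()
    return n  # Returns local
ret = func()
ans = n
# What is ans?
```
27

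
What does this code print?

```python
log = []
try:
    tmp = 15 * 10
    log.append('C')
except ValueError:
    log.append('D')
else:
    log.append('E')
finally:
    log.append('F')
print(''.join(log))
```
CEF

else runs before finally when no exception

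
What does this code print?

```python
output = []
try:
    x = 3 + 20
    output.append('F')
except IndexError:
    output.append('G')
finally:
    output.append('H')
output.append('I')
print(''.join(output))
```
FHI

finally runs after normal execution too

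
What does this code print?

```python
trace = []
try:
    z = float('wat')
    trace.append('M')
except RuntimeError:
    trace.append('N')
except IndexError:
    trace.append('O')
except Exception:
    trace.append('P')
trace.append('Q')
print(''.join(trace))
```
PQ

ValueError not specifically caught, falls to Exception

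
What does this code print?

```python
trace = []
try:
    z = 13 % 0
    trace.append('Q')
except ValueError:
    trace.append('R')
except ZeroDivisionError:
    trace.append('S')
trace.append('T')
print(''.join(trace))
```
ST

ZeroDivisionError is caught by its specific handler, not ValueError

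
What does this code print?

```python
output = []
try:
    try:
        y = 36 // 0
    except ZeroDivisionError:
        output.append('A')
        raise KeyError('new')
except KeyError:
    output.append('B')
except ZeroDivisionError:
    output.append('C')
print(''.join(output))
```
AB

New KeyError raised, caught by outer KeyError handler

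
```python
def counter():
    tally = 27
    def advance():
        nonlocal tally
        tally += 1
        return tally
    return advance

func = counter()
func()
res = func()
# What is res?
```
29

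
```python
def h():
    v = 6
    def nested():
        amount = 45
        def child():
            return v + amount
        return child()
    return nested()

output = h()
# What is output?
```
51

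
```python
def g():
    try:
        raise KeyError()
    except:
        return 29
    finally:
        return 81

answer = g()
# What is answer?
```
81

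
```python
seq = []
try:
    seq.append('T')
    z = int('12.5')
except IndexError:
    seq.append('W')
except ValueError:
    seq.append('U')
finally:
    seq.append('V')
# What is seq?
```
['T', 'U', 'V']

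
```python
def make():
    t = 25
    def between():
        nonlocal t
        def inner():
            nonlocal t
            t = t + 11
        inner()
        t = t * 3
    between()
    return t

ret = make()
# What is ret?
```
108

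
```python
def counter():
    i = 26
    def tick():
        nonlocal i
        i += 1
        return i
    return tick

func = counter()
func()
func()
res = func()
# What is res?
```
29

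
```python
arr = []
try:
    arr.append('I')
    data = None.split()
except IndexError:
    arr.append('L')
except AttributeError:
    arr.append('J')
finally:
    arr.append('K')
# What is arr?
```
['I', 'J', 'K']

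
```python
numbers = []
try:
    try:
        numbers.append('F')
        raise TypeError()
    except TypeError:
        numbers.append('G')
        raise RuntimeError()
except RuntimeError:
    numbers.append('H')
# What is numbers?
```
['F', 'G', 'H']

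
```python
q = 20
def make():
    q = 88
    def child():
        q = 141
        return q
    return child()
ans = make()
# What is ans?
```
141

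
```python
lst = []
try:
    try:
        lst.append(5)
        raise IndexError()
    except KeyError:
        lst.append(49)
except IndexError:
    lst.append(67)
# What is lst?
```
[5, 67]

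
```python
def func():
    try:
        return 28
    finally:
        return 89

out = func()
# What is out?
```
89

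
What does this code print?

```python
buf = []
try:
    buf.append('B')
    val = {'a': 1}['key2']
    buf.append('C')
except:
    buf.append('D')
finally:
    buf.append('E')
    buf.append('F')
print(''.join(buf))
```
BDEF

Code before exception runs, then except, then all of finally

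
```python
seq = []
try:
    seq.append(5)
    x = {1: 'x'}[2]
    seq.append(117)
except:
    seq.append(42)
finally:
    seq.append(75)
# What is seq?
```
[5, 42, 75]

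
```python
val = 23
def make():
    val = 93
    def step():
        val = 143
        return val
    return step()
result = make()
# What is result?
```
143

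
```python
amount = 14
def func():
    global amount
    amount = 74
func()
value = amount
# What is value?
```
74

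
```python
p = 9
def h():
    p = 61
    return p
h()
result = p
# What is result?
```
9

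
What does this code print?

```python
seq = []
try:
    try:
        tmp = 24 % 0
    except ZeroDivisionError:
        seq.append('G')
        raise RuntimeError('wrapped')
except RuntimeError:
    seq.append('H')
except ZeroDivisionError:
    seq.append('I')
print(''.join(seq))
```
GH

New RuntimeError raised, caught by outer RuntimeError handler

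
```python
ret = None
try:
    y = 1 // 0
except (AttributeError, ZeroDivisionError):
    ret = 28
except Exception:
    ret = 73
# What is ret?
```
28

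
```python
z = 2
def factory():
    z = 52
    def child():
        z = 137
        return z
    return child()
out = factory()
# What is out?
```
137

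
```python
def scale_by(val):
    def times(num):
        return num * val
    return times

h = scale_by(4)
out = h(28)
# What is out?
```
112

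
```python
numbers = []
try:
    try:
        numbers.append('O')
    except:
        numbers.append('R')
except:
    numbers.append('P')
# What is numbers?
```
['O']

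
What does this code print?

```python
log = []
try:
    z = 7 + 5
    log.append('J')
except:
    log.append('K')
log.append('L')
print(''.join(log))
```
JL

No exception, try block completes normally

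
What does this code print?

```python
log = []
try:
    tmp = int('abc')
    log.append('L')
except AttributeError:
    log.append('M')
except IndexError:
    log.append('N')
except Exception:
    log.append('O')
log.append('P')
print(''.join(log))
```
OP

ValueError not specifically caught, falls to Exception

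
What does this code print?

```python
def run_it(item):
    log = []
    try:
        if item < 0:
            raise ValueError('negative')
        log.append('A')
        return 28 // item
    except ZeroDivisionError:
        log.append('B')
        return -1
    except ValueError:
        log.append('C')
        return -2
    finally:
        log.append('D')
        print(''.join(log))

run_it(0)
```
ABD

item=0 causes ZeroDivisionError, caught, finally prints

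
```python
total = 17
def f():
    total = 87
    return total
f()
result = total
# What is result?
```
17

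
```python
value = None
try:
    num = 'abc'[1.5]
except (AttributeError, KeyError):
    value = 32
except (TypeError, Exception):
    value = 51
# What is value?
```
51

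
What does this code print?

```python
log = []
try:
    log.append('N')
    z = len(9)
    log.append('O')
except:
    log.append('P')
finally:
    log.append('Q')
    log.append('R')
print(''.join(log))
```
NPQR

Code before exception runs, then except, then all of finally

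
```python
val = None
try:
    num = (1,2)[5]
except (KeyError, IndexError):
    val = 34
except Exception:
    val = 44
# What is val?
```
34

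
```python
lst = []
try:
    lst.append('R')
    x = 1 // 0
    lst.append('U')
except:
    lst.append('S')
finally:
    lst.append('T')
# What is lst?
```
['R', 'S', 'T']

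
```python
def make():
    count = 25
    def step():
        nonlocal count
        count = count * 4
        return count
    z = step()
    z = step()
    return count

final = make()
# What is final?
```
400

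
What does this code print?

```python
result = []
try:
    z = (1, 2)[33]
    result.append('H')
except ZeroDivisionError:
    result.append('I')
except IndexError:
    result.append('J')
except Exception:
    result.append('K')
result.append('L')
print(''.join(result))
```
JL

IndexError matches before generic Exception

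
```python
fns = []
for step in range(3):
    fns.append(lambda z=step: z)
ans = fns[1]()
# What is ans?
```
1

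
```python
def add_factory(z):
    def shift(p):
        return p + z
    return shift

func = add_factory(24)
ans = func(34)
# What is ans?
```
58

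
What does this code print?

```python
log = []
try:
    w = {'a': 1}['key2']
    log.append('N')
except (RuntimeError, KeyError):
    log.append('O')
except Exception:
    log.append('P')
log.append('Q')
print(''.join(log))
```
OQ

KeyError matches tuple containing it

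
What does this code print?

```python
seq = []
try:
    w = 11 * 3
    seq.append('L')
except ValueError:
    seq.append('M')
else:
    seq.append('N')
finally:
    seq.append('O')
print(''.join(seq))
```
LNO

else runs before finally when no exception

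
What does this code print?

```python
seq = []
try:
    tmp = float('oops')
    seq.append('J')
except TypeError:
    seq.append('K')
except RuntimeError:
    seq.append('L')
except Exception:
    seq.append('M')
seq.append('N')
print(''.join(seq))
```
MN

ValueError not specifically caught, falls to Exception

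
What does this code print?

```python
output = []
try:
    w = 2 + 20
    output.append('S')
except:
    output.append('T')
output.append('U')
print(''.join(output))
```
SU

No exception, try block completes normally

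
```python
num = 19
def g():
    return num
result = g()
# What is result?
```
19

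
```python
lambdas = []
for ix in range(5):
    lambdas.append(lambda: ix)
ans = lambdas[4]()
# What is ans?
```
4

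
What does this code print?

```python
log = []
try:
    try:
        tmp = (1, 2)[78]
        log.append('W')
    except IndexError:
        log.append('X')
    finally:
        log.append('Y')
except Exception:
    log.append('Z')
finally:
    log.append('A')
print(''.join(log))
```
XYA

Both finally blocks run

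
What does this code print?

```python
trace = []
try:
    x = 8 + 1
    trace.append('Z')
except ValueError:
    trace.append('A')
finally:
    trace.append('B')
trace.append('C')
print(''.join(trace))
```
ZBC

finally runs after normal execution too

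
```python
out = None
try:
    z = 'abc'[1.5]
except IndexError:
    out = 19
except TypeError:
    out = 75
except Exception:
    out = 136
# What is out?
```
75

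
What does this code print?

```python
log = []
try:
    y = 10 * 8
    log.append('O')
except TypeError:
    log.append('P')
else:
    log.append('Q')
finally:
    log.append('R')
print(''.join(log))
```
OQR

else runs before finally when no exception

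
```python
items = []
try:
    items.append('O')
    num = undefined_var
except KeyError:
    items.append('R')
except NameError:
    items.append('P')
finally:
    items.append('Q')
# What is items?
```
['O', 'P', 'Q']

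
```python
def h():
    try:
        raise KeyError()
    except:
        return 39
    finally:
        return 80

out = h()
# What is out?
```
80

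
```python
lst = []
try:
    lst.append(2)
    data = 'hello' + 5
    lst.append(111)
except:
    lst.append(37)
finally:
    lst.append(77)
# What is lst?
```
[2, 37, 77]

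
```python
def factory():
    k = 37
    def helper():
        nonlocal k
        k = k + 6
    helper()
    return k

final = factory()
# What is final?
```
43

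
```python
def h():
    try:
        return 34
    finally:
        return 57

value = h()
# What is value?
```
57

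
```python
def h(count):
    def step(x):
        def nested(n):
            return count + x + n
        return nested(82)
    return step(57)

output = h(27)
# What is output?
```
166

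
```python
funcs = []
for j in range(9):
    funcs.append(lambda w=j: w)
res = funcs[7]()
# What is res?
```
7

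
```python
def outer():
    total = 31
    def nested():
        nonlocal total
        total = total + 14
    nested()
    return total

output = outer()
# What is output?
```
45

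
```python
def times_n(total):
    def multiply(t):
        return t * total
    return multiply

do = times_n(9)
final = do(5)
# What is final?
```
45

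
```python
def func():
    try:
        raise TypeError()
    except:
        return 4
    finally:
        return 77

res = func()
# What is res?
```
77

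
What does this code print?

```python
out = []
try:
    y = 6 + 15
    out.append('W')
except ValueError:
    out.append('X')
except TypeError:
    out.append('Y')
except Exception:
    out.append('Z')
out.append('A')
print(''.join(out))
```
WA

No exception, try block completes normally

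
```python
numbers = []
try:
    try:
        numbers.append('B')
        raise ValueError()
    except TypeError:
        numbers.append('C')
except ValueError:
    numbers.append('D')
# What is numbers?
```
['B', 'D']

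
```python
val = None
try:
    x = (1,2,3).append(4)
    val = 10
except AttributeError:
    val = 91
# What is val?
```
91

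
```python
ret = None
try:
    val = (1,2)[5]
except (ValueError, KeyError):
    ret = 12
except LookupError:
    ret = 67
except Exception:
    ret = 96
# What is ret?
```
67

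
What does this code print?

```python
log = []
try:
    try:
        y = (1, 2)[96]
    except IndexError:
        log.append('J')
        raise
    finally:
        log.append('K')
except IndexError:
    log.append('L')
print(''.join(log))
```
JKL

finally runs before re-raised exception propagates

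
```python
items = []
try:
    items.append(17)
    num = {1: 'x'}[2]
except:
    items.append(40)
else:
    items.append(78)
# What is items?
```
[17, 40]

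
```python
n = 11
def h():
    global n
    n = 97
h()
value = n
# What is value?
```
97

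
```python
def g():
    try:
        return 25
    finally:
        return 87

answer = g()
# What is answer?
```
87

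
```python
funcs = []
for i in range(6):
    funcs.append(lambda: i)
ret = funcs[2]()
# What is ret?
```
5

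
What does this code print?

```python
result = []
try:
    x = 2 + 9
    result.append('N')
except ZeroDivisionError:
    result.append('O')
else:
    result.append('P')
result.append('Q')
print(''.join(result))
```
NPQ

else block runs when no exception occurs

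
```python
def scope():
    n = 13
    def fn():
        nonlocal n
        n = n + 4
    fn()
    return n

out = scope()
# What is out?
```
17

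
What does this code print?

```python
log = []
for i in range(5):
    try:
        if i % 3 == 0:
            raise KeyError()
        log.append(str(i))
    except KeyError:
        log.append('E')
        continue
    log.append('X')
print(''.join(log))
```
E1X2XE4X

continue in except skips rest of loop body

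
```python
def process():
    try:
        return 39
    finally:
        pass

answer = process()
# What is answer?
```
39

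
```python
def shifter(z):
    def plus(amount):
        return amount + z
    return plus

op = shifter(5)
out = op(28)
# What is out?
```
33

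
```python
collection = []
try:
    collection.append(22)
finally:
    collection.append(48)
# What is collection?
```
[22, 48]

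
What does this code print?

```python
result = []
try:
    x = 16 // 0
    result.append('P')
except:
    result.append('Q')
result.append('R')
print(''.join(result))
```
QR

Exception raised in try, caught by bare except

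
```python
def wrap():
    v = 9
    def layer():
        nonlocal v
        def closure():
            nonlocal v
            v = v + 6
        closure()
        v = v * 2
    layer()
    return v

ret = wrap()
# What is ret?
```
30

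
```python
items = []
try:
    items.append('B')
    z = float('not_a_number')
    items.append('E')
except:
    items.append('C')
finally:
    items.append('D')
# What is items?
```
['B', 'C', 'D']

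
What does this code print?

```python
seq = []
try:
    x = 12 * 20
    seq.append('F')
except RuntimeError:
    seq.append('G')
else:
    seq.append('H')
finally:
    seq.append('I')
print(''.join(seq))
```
FHI

else runs before finally when no exception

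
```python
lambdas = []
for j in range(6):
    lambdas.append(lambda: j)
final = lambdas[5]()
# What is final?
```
5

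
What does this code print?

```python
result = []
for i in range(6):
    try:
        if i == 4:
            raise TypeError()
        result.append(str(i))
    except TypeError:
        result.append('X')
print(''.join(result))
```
0123X5

Exception on i=4 caught, loop continues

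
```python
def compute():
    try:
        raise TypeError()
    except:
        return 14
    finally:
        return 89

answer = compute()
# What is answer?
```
89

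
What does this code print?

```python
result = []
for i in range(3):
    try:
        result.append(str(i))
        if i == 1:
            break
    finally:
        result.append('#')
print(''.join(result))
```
0#1#

finally runs even when breaking out of loop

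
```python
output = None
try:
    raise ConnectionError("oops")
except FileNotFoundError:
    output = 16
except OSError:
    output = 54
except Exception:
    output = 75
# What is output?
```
54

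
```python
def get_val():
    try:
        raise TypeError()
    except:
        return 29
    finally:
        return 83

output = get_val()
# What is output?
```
83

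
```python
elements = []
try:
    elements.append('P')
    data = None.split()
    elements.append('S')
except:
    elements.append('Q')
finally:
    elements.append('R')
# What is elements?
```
['P', 'Q', 'R']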